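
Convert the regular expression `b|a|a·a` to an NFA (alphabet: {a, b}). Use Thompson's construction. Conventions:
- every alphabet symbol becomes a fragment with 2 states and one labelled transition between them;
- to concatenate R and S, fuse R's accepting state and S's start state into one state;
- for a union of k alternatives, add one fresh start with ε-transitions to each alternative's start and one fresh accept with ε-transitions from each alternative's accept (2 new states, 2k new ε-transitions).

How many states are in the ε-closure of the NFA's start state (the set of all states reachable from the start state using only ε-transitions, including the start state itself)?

4

Work bottom-up. For each fragment F, track |ε-closure(F.start)| and whether F's accept lies in that closure (i.e. whether F accepts ε). A single-symbol fragment has closure size 1 and does not accept ε.
  a·a — same as the first factor's closure: C = 1
  b|a|a·a — new start ε-reaches every alternative's start; none of them accept ε, so the new accept is not reached: C = 1 + 1 + 1 + 1 = 4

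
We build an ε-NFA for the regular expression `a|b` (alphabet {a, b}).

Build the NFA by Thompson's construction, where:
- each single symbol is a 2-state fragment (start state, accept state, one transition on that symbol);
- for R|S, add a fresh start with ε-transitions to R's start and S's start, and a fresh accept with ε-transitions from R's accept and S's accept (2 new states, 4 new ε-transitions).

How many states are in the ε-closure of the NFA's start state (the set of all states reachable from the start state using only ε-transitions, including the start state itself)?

3

Let C(F) = |ε-closure(F.start)| within fragment F, and note whether F accepts ε. Symbol fragments have C = 1 and do not accept ε. Then:
  a|b — |ε-closure| = 1 + 1 + 1 = 3 (the new accept is not ε-reachable since no branch accepts ε)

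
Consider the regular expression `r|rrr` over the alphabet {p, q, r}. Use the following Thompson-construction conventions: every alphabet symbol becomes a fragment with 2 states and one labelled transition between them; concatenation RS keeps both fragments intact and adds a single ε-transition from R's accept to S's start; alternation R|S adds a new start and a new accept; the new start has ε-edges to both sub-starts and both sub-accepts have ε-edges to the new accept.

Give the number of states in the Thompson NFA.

Building bottom-up:
Each of the 4 symbol leaves contributes a 2-state fragment.
  rrr — 6 states
  r|rrr — 10 states

10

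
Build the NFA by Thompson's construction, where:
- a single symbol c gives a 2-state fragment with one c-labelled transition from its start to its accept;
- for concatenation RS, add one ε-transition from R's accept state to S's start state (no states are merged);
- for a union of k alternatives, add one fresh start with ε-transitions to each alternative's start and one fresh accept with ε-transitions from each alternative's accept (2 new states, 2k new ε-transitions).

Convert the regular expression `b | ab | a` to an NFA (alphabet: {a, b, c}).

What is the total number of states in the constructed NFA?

10

Recursing over subexpressions:
Each of the 4 symbol leaves contributes a 2-state fragment.
  ab → 4 states
  b | ab | a → 10 states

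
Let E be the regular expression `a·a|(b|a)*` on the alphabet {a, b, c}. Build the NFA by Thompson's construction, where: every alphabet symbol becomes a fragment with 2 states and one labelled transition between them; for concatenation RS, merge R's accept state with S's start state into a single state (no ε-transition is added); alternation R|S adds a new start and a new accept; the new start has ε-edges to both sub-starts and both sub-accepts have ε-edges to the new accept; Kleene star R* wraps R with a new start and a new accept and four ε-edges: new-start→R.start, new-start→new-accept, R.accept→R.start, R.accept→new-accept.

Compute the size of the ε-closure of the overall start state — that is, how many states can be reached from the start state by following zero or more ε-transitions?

8

Work bottom-up. For each fragment F, track |ε-closure(F.start)| and whether F's accept lies in that closure (i.e. whether F accepts ε). A single-symbol fragment has closure size 1 and does not accept ε.
  a·a → same as the first factor's closure: C = 1
  b|a → C = 1 + 1 + 1 = 3 (the new accept is not ε-reachable since no branch accepts ε)
  (b|a)* → C = 1 (new start) + 3 (body) + 1 (new accept) = 5
  a·a|(b|a)* → C = 1 (new start) + (1 + 5) + 1 (new accept, since some branch ε-reaches its own accept) = 8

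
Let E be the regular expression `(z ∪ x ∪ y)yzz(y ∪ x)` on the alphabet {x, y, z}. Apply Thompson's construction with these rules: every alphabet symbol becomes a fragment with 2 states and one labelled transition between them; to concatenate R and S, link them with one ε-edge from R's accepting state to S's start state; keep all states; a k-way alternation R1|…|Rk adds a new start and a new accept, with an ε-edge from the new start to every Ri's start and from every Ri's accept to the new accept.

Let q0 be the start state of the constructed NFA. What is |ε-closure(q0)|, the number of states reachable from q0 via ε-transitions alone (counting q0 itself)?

4

Let C(F) = |ε-closure(F.start)| within fragment F, and note whether F accepts ε. Symbol fragments have C = 1 and do not accept ε. Then:
  z ∪ x ∪ y — C = 1 + 1 + 1 + 1 = 4 (the new accept is not ε-reachable since no branch accepts ε)
  y ∪ x — new start ε-reaches every alternative's start; none of them accept ε, so the new accept is not reached: C = 1 + 1 + 1 = 3
  (z ∪ x ∪ y)yzz(y ∪ x) — C equals the left operand's closure size = 4 (its accept is not ε-reachable, so the closure stops there)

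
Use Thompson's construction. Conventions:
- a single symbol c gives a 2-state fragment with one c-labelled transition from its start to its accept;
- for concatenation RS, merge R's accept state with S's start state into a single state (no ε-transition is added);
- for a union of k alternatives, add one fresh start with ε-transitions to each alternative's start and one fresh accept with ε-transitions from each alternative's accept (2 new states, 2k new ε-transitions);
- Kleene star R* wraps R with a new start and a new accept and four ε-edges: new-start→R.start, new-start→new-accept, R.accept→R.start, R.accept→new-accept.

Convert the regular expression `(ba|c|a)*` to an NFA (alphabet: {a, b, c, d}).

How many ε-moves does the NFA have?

Recursing over subexpressions:
Each of the 4 symbol leaves contributes 0 ε-transitions.
  ba = 0 ε-transitions
  ba|c|a = 6 ε-transitions
  (ba|c|a)* = 10 ε-transitions

10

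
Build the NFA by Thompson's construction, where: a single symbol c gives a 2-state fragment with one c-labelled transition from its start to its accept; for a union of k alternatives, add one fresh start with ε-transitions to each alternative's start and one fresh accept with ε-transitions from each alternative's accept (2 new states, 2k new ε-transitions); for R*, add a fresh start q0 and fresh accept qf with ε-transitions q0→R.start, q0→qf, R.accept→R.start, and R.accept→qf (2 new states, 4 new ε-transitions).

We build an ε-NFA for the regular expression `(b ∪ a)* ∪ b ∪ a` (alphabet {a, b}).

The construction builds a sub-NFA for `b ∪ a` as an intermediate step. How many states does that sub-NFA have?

6

Fragment for `b ∪ a`:
Each of the 2 symbol leaves contributes a 2-state fragment.
  b ∪ a → 6 states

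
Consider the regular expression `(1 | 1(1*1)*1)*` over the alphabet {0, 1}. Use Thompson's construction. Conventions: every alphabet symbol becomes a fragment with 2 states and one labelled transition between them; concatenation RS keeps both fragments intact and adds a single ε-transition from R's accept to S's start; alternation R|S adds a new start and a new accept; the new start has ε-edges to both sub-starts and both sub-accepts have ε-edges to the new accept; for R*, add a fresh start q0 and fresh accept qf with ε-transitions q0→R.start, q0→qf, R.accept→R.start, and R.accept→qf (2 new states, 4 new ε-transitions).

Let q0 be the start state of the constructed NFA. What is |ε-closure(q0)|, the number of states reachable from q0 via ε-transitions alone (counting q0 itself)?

5

Compute the ε-closure size of each fragment's start state recursively; a symbol fragment's start has no outgoing ε-edge, so its closure is just itself (size 1).
  1* → new start has ε-edges to the inner start and to the new accept, so C = 2 + 1 = 3
  1*1 → C = 3 + 1 = 4 (closure spills across the concat boundary because the left factor accepts ε)
  (1*1)* → the star's fresh start ε-reaches both the body's start and the fresh accept: C = 2 + 4 = 6
  1(1*1)*1 → same as the first factor's closure: C = 1
  1 | 1(1*1)*1 → new start ε-reaches every alternative's start; none of them accept ε, so the new accept is not reached: C = 1 + 1 + 1 = 3
  (1 | 1(1*1)*1)* → C = 1 (new start) + 3 (body) + 1 (new accept) = 5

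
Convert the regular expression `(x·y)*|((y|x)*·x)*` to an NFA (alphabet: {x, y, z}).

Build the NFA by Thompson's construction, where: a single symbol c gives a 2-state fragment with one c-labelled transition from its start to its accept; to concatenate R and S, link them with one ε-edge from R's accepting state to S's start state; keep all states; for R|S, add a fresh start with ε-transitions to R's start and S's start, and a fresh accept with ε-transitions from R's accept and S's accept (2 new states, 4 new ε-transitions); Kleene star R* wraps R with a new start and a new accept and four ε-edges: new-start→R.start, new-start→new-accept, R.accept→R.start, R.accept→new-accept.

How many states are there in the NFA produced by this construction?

20

Bottom-up over the parse tree:
Each of the 5 symbol leaves contributes a 2-state fragment.
  x·y → 4 states
  (x·y)* → 6 states
  y|x → 6 states
  (y|x)* → 8 states
  (y|x)*·x → 10 states
  ((y|x)*·x)* → 12 states
  (x·y)*|((y|x)*·x)* → 20 states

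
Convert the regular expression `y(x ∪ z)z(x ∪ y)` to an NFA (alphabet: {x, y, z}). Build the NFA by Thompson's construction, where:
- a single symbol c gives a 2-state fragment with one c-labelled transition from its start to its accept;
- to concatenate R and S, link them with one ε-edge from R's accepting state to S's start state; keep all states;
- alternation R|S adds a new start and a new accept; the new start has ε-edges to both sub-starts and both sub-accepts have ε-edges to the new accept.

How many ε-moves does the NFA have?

11

Recursing over subexpressions:
Each of the 6 symbol leaves contributes 0 ε-transitions.
  x ∪ z → 4 ε-transitions
  x ∪ y → 4 ε-transitions
  y(x ∪ z)z(x ∪ y) → 11 ε-transitions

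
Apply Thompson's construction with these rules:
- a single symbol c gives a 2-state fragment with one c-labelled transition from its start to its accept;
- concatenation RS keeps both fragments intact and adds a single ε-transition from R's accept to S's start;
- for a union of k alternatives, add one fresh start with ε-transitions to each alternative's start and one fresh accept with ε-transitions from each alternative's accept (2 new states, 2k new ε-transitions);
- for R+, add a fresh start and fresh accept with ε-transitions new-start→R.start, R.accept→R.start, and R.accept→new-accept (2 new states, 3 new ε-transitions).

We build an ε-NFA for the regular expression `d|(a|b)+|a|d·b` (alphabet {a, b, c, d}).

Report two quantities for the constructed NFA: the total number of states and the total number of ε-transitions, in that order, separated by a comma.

Building bottom-up:
Each of the 6 symbol leaves contributes 2 states and 0 ε-transitions.
  a|b → 6 states, 4 ε-transitions
  (a|b)+ → 8 states, 7 ε-transitions
  d·b → 4 states, 1 ε-transition
  d|(a|b)+|a|d·b → 18 states, 16 ε-transitions

18, 16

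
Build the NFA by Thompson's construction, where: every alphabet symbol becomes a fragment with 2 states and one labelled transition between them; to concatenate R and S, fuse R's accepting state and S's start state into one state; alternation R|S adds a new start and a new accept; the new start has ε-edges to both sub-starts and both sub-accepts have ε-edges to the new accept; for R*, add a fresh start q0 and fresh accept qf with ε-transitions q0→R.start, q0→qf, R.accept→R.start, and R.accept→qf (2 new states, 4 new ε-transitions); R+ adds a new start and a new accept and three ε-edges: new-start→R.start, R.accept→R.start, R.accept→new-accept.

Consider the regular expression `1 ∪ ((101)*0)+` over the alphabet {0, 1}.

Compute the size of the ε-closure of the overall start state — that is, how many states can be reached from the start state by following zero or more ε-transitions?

6

Let C(F) = |ε-closure(F.start)| within fragment F, and note whether F accepts ε. Symbol fragments have C = 1 and do not accept ε. Then:
  101 → same as the first factor's closure: C = 1
  (101)* → new start has ε-edges to the inner start and to the new accept, so C = 2 + 1 = 3
  (101)*0 → C = 3 + (1−1) = 3 (closure spills across the concat boundary because the left factor accepts ε)
  ((101)*0)+ → C = 1 + 3 = 4 (the body doesn't accept ε, so the new accept is not reached)
  1 ∪ ((101)*0)+ → new start ε-reaches every alternative's start; none of them accept ε, so the new accept is not reached: C = 1 + 1 + 4 = 6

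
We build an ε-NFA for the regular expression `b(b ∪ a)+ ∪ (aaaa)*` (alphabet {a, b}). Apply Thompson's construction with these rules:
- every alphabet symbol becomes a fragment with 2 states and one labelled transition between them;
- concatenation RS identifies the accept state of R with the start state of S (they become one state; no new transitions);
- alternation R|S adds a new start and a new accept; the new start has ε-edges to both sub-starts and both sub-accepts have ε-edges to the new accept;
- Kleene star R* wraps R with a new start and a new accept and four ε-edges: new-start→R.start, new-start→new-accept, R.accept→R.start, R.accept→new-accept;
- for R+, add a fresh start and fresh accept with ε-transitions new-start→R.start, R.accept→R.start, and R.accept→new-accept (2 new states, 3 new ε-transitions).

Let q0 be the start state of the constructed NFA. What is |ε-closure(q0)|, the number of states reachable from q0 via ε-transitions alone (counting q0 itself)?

Work bottom-up. For each fragment F, track |ε-closure(F.start)| and whether F's accept lies in that closure (i.e. whether F accepts ε). A single-symbol fragment has closure size 1 and does not accept ε.
  b ∪ a : new start ε-reaches every alternative's start; none of them accept ε, so the new accept is not reached: |closure| = 1 + 1 + 1 = 3
  (b ∪ a)+ : new start ε-reaches only the body's start; the new accept needs a symbol first: |closure| = 1 + 3 = 4
  b(b ∪ a)+ : |closure| equals the left operand's closure size = 1 (its accept is not ε-reachable, so the closure stops there)
  aaaa : |closure| equals the left operand's closure size = 1 (its accept is not ε-reachable, so the closure stops there)
  (aaaa)* : the star's fresh start ε-reaches both the body's start and the fresh accept: |closure| = 2 + 1 = 3
  b(b ∪ a)+ ∪ (aaaa)* : |closure| = 1 (new start) + (1 + 3) + 1 (new accept, since some branch ε-reaches its own accept) = 6

6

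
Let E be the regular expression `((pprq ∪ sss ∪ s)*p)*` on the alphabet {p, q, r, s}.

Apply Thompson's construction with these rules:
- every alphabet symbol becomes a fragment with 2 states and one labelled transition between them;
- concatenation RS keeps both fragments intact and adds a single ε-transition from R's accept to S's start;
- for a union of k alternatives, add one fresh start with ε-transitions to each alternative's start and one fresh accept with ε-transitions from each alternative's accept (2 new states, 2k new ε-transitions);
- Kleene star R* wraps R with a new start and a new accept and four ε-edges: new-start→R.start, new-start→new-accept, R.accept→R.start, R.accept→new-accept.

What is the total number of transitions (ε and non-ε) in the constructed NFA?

29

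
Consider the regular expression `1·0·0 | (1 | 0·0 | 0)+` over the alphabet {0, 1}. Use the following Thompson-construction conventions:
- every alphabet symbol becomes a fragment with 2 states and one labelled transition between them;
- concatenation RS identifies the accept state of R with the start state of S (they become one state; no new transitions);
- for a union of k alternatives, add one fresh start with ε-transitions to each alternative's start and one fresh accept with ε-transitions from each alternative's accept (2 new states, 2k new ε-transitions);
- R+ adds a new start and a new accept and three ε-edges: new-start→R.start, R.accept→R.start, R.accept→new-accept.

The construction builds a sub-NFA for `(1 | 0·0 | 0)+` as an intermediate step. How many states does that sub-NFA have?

11

Fragment for `(1 | 0·0 | 0)+`:
Each of the 4 symbol leaves contributes a 2-state fragment.
  0·0 → 3 states
  1 | 0·0 | 0 → 9 states
  (1 | 0·0 | 0)+ → 11 states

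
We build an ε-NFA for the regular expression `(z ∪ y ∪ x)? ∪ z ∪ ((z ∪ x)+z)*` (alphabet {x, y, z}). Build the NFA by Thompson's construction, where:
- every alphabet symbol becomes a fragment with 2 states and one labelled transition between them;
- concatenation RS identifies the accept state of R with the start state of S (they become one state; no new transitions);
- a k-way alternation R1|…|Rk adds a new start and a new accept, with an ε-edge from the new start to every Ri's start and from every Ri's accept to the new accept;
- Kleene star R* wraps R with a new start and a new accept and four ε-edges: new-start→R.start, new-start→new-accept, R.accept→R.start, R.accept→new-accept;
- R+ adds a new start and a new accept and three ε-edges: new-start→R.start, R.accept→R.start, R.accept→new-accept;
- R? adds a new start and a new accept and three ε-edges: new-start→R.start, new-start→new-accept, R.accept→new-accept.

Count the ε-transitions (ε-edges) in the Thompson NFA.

26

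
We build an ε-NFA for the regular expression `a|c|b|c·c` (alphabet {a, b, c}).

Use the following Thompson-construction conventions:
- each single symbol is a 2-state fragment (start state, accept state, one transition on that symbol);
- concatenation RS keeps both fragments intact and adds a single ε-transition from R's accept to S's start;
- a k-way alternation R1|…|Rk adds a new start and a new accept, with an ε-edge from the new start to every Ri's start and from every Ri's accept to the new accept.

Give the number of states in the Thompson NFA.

Building bottom-up:
Each of the 5 symbol leaves contributes a 2-state fragment.
  c·c — 4 states
  a|c|b|c·c — 12 states

12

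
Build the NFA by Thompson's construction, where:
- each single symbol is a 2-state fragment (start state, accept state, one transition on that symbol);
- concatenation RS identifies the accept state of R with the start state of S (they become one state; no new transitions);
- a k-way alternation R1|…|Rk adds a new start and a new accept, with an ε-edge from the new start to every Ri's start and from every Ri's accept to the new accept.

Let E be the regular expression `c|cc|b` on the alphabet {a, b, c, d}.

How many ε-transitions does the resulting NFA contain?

6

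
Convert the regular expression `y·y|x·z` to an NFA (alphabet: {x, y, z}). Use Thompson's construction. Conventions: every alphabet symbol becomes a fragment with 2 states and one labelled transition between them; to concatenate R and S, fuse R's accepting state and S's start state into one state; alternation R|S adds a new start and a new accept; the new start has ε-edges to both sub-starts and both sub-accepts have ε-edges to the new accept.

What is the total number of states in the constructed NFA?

Per subexpression:
Each of the 4 symbol leaves contributes a 2-state fragment.
  y·y — 3 states
  x·z — 3 states
  y·y|x·z — 8 states

8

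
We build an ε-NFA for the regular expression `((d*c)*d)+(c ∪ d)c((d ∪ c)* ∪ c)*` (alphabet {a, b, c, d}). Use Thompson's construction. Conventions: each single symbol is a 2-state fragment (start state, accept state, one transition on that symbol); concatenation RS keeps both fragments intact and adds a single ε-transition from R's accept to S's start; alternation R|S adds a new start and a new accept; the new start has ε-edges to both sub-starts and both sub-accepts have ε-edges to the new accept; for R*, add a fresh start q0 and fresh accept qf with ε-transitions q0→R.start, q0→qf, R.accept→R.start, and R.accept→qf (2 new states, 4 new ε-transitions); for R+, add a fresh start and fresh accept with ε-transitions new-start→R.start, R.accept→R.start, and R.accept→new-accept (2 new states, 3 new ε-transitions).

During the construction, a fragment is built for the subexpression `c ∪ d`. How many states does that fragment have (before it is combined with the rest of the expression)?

6

Fragment for `c ∪ d`:
Each of the 2 symbol leaves contributes a 2-state fragment.
  c ∪ d : 6 states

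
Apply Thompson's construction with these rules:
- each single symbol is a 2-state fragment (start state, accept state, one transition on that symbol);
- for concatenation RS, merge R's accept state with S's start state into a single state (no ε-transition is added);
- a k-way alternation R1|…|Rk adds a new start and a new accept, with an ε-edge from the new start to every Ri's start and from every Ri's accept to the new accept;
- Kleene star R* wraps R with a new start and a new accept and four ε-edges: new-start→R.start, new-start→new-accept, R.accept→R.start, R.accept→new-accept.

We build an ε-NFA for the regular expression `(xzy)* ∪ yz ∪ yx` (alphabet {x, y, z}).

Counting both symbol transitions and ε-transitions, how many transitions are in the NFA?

By structural recursion:
Each of the 7 symbol leaves contributes 1 transition (1 symbol, 0 ε).
  xzy = 3 transitions (3 symbol, 0 ε)
  (xzy)* = 7 transitions (3 symbol, 4 ε)
  yz = 2 transitions (2 symbol, 0 ε)
  yx = 2 transitions (2 symbol, 0 ε)
  (xzy)* ∪ yz ∪ yx = 17 transitions (7 symbol, 10 ε)

17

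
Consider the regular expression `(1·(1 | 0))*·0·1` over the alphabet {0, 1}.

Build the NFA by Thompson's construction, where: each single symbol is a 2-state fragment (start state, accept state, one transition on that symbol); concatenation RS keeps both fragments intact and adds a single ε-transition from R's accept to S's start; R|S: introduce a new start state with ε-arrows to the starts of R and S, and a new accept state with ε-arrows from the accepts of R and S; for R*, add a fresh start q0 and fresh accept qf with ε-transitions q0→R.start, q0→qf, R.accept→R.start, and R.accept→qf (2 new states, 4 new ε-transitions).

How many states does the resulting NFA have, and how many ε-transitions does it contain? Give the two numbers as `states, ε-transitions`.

14, 11

Bottom-up over the parse tree:
Each of the 5 symbol leaves contributes 2 states and 0 ε-transitions.
  1 | 0 : 6 states, 4 ε-transitions
  1·(1 | 0) : 8 states, 5 ε-transitions
  (1·(1 | 0))* : 10 states, 9 ε-transitions
  (1·(1 | 0))*·0·1 : 14 states, 11 ε-transitions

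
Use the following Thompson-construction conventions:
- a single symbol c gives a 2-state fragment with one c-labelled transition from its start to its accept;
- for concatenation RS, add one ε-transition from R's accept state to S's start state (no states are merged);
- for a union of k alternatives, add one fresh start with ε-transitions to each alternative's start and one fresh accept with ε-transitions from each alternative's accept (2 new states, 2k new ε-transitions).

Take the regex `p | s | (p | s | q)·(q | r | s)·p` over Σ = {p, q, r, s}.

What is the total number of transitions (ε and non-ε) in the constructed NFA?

By structural recursion:
Each of the 9 symbol leaves contributes 1 transition (1 symbol, 0 ε).
  p | s | q = 9 transitions (3 symbol, 6 ε)
  q | r | s = 9 transitions (3 symbol, 6 ε)
  (p | s | q)·(q | r | s)·p = 21 transitions (7 symbol, 14 ε)
  p | s | (p | s | q)·(q | r | s)·p = 29 transitions (9 symbol, 20 ε)

29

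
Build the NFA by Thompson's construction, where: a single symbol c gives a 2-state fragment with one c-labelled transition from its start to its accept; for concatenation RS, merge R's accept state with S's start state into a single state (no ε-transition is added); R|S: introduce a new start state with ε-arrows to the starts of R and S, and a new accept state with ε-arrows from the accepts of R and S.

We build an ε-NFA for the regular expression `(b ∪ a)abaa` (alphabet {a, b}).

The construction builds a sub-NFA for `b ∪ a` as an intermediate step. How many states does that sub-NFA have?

6

Fragment for `b ∪ a`:
Each of the 2 symbol leaves contributes a 2-state fragment.
  b ∪ a = 6 states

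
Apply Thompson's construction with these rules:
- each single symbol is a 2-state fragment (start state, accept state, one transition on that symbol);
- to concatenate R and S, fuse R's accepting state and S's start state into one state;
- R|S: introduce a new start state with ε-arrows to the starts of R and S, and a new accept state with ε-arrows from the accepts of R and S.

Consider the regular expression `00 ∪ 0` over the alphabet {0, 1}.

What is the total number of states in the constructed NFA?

7

Per subexpression:
Each of the 3 symbol leaves contributes a 2-state fragment.
  00 = 3 states
  00 ∪ 0 = 7 states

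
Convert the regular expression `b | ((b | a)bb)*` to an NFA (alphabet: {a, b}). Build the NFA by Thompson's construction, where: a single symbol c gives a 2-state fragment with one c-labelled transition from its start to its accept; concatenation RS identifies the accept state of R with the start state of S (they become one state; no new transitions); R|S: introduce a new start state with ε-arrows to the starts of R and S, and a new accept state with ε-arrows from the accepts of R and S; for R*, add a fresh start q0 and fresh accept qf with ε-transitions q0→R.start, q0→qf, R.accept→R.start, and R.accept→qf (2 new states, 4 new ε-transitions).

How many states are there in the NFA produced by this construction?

Per subexpression:
Each of the 5 symbol leaves contributes a 2-state fragment.
  b | a → 6 states
  (b | a)bb → 8 states
  ((b | a)bb)* → 10 states
  b | ((b | a)bb)* → 14 states

14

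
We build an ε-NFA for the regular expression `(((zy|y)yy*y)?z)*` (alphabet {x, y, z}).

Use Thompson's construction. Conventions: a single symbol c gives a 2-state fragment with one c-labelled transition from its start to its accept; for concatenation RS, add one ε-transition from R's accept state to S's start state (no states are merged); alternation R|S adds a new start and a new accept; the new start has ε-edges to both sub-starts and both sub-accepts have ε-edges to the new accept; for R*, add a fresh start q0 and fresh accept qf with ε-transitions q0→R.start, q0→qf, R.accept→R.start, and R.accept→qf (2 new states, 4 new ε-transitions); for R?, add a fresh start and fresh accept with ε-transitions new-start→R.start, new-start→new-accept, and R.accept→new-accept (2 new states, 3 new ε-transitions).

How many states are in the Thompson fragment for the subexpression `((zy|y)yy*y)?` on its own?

18

Fragment for `((zy|y)yy*y)?`:
Each of the 6 symbol leaves contributes a 2-state fragment.
  zy — 4 states
  zy|y — 8 states
  y* — 4 states
  (zy|y)yy*y — 16 states
  ((zy|y)yy*y)? — 18 states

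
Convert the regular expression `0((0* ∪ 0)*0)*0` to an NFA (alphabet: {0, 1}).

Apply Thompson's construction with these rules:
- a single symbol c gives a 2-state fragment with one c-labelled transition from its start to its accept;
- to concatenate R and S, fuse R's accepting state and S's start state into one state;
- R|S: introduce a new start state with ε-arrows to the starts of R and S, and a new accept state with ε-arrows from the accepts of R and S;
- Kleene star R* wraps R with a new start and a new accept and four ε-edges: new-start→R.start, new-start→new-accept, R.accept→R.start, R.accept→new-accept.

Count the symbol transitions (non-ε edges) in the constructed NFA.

Per subexpression:
Each of the 5 symbol leaves contributes exactly 1 symbol transition.
  0* = 1 symbol transition
  0* ∪ 0 = 2 symbol transitions
  (0* ∪ 0)* = 2 symbol transitions
  (0* ∪ 0)*0 = 3 symbol transitions
  ((0* ∪ 0)*0)* = 3 symbol transitions
  0((0* ∪ 0)*0)*0 = 5 symbol transitions

5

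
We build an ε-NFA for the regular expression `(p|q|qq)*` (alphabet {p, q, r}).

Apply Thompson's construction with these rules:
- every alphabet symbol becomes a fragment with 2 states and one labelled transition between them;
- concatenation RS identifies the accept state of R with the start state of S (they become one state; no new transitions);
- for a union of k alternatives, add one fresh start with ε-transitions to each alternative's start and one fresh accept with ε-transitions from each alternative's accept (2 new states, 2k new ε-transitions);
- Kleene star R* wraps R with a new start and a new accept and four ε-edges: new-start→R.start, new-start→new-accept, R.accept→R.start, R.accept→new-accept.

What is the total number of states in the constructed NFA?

11

Bottom-up over the parse tree:
Each of the 4 symbol leaves contributes a 2-state fragment.
  qq : 3 states
  p|q|qq : 9 states
  (p|q|qq)* : 11 states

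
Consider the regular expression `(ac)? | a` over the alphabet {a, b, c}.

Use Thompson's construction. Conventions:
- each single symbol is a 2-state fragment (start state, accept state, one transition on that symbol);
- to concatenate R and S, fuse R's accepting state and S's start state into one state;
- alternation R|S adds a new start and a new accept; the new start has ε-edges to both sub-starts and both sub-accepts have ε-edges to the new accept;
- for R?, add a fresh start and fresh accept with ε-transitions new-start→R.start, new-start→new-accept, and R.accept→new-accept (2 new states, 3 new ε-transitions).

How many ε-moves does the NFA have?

7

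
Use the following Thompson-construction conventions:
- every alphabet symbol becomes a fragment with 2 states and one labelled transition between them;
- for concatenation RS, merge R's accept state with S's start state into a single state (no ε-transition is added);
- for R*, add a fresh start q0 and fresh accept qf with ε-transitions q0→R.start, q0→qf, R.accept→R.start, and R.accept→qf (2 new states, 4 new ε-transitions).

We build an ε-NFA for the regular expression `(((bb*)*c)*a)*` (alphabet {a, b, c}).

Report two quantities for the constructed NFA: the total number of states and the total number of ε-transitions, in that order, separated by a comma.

Recursing over subexpressions:
Each of the 4 symbol leaves contributes 2 states and 0 ε-transitions.
  b* → 4 states, 4 ε-transitions
  bb* → 5 states, 4 ε-transitions
  (bb*)* → 7 states, 8 ε-transitions
  (bb*)*c → 8 states, 8 ε-transitions
  ((bb*)*c)* → 10 states, 12 ε-transitions
  ((bb*)*c)*a → 11 states, 12 ε-transitions
  (((bb*)*c)*a)* → 13 states, 16 ε-transitions

13, 16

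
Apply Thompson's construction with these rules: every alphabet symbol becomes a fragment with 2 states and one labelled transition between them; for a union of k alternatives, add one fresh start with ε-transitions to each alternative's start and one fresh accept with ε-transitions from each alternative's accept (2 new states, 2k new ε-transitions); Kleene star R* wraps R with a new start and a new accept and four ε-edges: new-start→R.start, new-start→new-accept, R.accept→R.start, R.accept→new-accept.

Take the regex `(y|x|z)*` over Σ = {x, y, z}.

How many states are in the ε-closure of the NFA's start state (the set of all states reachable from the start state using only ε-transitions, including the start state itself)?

Compute the ε-closure size of each fragment's start state recursively; a symbol fragment's start has no outgoing ε-edge, so its closure is just itself (size 1).
  y|x|z — |closure| = 1 + 1 + 1 + 1 = 4 (the new accept is not ε-reachable since no branch accepts ε)
  (y|x|z)* — new start has ε-edges to the inner start and to the new accept, so |closure| = 2 + 4 = 6

6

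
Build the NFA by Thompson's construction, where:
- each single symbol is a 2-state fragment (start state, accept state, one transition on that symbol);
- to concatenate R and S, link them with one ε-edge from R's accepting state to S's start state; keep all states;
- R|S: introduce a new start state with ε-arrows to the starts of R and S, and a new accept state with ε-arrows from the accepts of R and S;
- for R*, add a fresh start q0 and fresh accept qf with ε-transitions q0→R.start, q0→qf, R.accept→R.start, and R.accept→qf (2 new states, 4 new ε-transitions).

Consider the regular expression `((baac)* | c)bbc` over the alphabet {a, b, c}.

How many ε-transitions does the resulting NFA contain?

14

Bottom-up over the parse tree:
Each of the 8 symbol leaves contributes 0 ε-transitions.
  baac = 3 ε-transitions
  (baac)* = 7 ε-transitions
  (baac)* | c = 11 ε-transitions
  ((baac)* | c)bbc = 14 ε-transitions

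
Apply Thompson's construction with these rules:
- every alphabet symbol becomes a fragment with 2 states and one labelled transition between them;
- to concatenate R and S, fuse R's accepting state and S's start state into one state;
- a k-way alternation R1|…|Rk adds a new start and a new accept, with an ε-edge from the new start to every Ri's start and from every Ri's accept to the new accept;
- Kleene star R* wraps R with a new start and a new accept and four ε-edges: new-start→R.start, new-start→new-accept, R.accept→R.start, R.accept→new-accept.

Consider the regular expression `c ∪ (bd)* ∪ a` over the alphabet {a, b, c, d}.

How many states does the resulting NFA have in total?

11

Recursing over subexpressions:
Each of the 4 symbol leaves contributes a 2-state fragment.
  bd : 3 states
  (bd)* : 5 states
  c ∪ (bd)* ∪ a : 11 states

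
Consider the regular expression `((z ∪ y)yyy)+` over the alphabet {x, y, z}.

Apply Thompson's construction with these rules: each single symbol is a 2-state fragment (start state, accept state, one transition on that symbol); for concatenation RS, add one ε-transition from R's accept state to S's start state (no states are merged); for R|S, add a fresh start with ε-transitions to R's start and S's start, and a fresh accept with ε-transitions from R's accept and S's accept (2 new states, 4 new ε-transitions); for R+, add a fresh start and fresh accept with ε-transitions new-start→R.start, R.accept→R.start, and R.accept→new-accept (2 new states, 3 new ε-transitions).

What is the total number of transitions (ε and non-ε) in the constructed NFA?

Building bottom-up:
Each of the 5 symbol leaves contributes 1 transition (1 symbol, 0 ε).
  z ∪ y : 6 transitions (2 symbol, 4 ε)
  (z ∪ y)yyy : 12 transitions (5 symbol, 7 ε)
  ((z ∪ y)yyy)+ : 15 transitions (5 symbol, 10 ε)

15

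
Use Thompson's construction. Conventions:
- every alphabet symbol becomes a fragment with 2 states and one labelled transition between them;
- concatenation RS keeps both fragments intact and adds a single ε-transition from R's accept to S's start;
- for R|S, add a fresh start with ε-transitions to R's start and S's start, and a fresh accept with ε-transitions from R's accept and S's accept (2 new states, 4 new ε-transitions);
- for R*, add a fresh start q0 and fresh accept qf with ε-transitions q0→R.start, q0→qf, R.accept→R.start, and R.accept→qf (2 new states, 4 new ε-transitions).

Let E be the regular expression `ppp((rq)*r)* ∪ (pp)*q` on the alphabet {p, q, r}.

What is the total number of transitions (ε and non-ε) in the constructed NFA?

Building bottom-up:
Each of the 9 symbol leaves contributes 1 transition (1 symbol, 0 ε).
  rq : 3 transitions (2 symbol, 1 ε)
  (rq)* : 7 transitions (2 symbol, 5 ε)
  (rq)*r : 9 transitions (3 symbol, 6 ε)
  ((rq)*r)* : 13 transitions (3 symbol, 10 ε)
  ppp((rq)*r)* : 19 transitions (6 symbol, 13 ε)
  pp : 3 transitions (2 symbol, 1 ε)
  (pp)* : 7 transitions (2 symbol, 5 ε)
  (pp)*q : 9 transitions (3 symbol, 6 ε)
  ppp((rq)*r)* ∪ (pp)*q : 32 transitions (9 symbol, 23 ε)

32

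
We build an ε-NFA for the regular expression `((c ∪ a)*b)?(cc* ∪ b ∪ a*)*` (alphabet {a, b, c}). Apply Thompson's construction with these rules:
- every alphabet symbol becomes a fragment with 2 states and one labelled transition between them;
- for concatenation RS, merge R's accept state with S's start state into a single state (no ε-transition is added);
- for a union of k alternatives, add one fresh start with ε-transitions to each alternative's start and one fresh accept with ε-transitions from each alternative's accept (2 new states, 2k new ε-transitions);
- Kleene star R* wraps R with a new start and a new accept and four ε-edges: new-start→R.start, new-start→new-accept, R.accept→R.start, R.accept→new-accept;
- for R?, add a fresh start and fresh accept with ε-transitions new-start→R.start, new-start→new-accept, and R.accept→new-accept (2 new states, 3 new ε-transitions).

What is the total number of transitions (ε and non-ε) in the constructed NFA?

36

Building bottom-up:
Each of the 7 symbol leaves contributes 1 transition (1 symbol, 0 ε).
  c ∪ a = 6 transitions (2 symbol, 4 ε)
  (c ∪ a)* = 10 transitions (2 symbol, 8 ε)
  (c ∪ a)*b = 11 transitions (3 symbol, 8 ε)
  ((c ∪ a)*b)? = 14 transitions (3 symbol, 11 ε)
  c* = 5 transitions (1 symbol, 4 ε)
  cc* = 6 transitions (2 symbol, 4 ε)
  a* = 5 transitions (1 symbol, 4 ε)
  cc* ∪ b ∪ a* = 18 transitions (4 symbol, 14 ε)
  (cc* ∪ b ∪ a*)* = 22 transitions (4 symbol, 18 ε)
  ((c ∪ a)*b)?(cc* ∪ b ∪ a*)* = 36 transitions (7 symbol, 29 ε)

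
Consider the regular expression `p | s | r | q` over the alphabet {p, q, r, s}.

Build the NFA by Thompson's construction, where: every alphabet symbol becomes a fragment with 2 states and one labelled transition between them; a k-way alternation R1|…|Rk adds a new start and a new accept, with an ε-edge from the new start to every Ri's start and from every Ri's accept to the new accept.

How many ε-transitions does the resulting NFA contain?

Recursing over subexpressions:
Each of the 4 symbol leaves contributes 0 ε-transitions.
  p | s | r | q : 8 ε-transitions

8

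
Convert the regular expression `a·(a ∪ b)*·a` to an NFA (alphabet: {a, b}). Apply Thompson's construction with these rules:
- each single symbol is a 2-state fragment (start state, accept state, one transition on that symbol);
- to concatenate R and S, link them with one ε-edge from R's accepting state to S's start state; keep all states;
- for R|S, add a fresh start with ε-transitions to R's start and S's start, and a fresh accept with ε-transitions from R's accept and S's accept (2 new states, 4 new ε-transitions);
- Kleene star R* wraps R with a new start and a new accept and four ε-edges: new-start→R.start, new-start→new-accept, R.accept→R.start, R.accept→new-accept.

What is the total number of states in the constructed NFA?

12

Recursing over subexpressions:
Each of the 4 symbol leaves contributes a 2-state fragment.
  a ∪ b — 6 states
  (a ∪ b)* — 8 states
  a·(a ∪ b)*·a — 12 states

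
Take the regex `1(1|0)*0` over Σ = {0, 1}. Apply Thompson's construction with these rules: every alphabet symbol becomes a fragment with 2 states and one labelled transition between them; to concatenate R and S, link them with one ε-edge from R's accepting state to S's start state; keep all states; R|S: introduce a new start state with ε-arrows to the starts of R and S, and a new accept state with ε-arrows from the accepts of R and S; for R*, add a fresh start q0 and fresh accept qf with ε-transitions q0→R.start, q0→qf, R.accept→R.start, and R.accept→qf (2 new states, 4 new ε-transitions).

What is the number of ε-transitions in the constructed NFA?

10

Building bottom-up:
Each of the 4 symbol leaves contributes 0 ε-transitions.
  1|0 → 4 ε-transitions
  (1|0)* → 8 ε-transitions
  1(1|0)*0 → 10 ε-transitions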